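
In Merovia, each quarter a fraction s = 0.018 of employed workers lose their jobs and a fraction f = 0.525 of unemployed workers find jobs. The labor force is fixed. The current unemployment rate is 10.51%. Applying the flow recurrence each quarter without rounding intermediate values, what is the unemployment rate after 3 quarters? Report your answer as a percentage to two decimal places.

Unemployment rate after three quarters ≈ 4.00%.

With a fixed labor force, u_{t+1} = u_t + s·(1−u_t) − f·u_t = u_t·(1−s−f) + s.
Here 1−s−f = 0.457 and s = 0.018.
u_1 = 0.105100 × 0.457 + 0.018 = 0.066031.
u_2 = 0.066031 × 0.457 + 0.018 = 0.048176.
u_3 = 0.048176 × 0.457 + 0.018 = 0.040016.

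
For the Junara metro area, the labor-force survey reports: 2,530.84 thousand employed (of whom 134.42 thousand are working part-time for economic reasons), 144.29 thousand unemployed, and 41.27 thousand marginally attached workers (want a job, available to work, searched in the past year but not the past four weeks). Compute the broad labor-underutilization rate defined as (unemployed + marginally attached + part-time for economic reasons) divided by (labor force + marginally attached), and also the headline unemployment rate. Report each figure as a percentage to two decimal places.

Labor force = 2,530.84 + 144.29 = 2,675.13 thousand.
Numerator = 144.29 + 41.27 + 134.42 = 319.98 thousand.
Denominator = 2,675.13 + 41.27 = 2,716.40 thousand.
Broad rate = 319.98 / 2,716.40 = 11.78%.
Headline unemployment rate = 144.29 / 2,675.13 = 5.39%.

Broad underutilization rate ≈ 11.78%; headline unemployment rate ≈ 5.39%.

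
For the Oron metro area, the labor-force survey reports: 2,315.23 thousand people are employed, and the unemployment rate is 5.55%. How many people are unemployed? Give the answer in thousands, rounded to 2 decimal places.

About 136.05 thousand are unemployed.

Let U be the number unemployed. The labor force is E + U, and U/(E+U) = 0.0555.
So U = 0.0555 × 2,315.23 / (1 − 0.0555) = 128.4953 / 0.9445 ≈ 136.05 thousand.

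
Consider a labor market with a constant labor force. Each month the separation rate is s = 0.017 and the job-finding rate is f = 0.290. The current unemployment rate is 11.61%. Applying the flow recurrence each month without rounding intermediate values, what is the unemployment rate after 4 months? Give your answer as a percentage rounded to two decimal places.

With a fixed labor force, u_{t+1} = u_t + s·(1−u_t) − f·u_t = u_t·(1−s−f) + s.
Here 1−s−f = 0.693 and s = 0.017.
u_1 = 0.116100 × 0.693 + 0.017 = 0.097457.
u_2 = 0.097457 × 0.693 + 0.017 = 0.084538.
u_3 = 0.084538 × 0.693 + 0.017 = 0.075585.
u_4 = 0.075585 × 0.693 + 0.017 = 0.069380.

Unemployment rate after four months ≈ 6.94%.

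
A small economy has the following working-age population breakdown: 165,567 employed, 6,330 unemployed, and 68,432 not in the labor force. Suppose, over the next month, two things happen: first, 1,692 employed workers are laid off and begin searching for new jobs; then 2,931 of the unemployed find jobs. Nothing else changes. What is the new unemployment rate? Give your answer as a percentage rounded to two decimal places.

Initially, labor force = 165,567 + 6,330 = 171,897, so u = 6,330/171,897 = 3.68%.
After the first change, employed falls and unemployed rises by 1,692; labor force unchanged → E = 163,875, U = 8,022, labor force = 171,897.
After the second change, unemployed falls and employed rises by 2,931; labor force unchanged → E = 166,806, U = 5,091, labor force = 171,897.
New unemployment rate = 5,091 / 171,897 = 2.96%.

New unemployment rate ≈ 2.96%.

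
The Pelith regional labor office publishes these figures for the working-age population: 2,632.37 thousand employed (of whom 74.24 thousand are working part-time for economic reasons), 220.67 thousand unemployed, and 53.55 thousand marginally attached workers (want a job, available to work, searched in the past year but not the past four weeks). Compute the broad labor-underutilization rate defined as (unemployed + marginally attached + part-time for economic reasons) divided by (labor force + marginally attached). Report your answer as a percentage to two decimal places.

Broad underutilization rate ≈ 11.99%.

Labor force = 2,632.37 + 220.67 = 2,853.04 thousand.
Numerator = 220.67 + 53.55 + 74.24 = 348.46 thousand.
Denominator = 2,853.04 + 53.55 = 2,906.59 thousand.
Broad rate = 348.46 / 2,906.59 = 11.99%.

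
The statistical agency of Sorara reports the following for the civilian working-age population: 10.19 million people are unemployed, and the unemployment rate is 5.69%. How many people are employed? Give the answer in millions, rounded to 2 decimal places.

About 168.90 million are employed.

Labor force = U / u = 10.19 / 0.0569 ≈ 179.09 million.
Employed = labor force − unemployed = 179.09 − 10.19 = 168.90 million.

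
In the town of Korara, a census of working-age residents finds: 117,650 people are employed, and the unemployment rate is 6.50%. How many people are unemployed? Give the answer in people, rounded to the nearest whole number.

About 8,179 are unemployed.

Let U be the number unemployed. The labor force is E + U, and U/(E+U) = 0.0650.
So U = 0.0650 × 117,650 / (1 − 0.0650) = 7647.25 / 0.9350 ≈ 8,179.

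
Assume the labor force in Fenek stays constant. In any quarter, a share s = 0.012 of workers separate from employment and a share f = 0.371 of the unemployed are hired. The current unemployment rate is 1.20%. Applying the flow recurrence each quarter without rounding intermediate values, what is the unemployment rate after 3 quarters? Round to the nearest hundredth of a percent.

Unemployment rate after three quarters ≈ 2.68%.

With a fixed labor force, u_{t+1} = u_t + s·(1−u_t) − f·u_t = u_t·(1−s−f) + s.
Here 1−s−f = 0.617 and s = 0.012.
u_1 = 0.012000 × 0.617 + 0.012 = 0.019404.
u_2 = 0.019404 × 0.617 + 0.012 = 0.023972.
u_3 = 0.023972 × 0.617 + 0.012 = 0.026791.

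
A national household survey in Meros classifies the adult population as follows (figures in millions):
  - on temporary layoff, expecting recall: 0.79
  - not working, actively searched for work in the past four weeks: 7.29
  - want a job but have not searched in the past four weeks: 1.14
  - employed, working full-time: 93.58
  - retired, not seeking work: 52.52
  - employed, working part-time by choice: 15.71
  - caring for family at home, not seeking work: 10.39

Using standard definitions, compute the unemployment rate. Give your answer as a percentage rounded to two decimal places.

Employed = 93.58 + 15.71 = 109.29 million.
Unemployed = 0.79 + 7.29 = 8.08 million (jobless and actively searching, or on temporary layoff).
Labor force = 109.29 + 8.08 = 117.37 million.
Unemployment rate = 8.08 / 117.37 = 6.88%.

Unemployment rate ≈ 6.88%.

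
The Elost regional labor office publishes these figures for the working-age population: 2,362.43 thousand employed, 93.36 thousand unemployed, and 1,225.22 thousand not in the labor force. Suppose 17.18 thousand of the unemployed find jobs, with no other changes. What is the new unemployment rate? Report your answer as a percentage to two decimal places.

Initially, labor force = 2,362.43 + 93.36 = 2,455.79 thousand, so u = 93.36/2,455.79 = 3.80%.
After the change, unemployed falls and employed rises by 17.18; labor force unchanged → E = 2,379.61, U = 76.18, labor force = 2,455.79 thousand.
New unemployment rate = 76.18 / 2,455.79 = 3.10%.

New unemployment rate ≈ 3.10%.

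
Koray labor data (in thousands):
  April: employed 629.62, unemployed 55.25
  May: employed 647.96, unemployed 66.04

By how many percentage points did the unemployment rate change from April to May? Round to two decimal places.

The unemployment rate changed by +1.18 percentage points.

April: labor force = 629.62 + 55.25 = 684.87; u = 55.25/684.87 = 8.07%.
May: labor force = 647.96 + 66.04 = 714.00; u = 66.04/714.00 = 9.25%.
Change = 9.25% − 8.07% = +1.18 pp.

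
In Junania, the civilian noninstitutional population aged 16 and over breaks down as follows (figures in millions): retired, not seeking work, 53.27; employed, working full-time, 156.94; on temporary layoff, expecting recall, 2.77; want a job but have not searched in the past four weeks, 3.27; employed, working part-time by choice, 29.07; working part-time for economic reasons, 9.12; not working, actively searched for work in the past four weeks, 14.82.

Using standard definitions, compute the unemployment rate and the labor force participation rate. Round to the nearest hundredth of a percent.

Employed = 156.94 + 29.07 + 9.12 = 195.13 million (anyone who worked, including part-time for economic reasons, counts as employed).
Unemployed = 2.77 + 14.82 = 17.59 million (jobless and actively searching, or on temporary layoff).
Labor force = 195.13 + 17.59 = 212.72 million.
Not in labor force = 53.27 + 3.27 = 56.54 million (those not working and not actively searching are outside the labor force — including those who want a job but have given up searching).
Civilian working-age population = 212.72 + 56.54 = 269.26 million.
Unemployment rate = 17.59 / 212.72 = 8.27%.
Labor force participation rate = 212.72 / 269.26 = 79.00%.

Unemployment rate ≈ 8.27%; labor force participation rate ≈ 79.00%.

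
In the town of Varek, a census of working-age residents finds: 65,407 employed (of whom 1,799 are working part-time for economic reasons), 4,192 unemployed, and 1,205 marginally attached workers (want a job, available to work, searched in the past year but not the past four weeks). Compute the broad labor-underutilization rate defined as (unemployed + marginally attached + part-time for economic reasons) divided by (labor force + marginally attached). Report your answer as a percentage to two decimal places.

Broad underutilization rate ≈ 10.16%.

Labor force = 65,407 + 4,192 = 69,599.
Numerator = 4,192 + 1,205 + 1,799 = 7,196.
Denominator = 69,599 + 1,205 = 70,804.
Broad rate = 7,196 / 70,804 = 10.16%.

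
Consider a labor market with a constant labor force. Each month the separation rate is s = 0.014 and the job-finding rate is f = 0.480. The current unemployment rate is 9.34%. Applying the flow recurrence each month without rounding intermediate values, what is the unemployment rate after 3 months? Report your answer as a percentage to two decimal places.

Unemployment rate after three months ≈ 3.68%.

With a fixed labor force, u_{t+1} = u_t + s·(1−u_t) − f·u_t = u_t·(1−s−f) + s.
Here 1−s−f = 0.506 and s = 0.014.
u_1 = 0.093400 × 0.506 + 0.014 = 0.061260.
u_2 = 0.061260 × 0.506 + 0.014 = 0.044998.
u_3 = 0.044998 × 0.506 + 0.014 = 0.036769.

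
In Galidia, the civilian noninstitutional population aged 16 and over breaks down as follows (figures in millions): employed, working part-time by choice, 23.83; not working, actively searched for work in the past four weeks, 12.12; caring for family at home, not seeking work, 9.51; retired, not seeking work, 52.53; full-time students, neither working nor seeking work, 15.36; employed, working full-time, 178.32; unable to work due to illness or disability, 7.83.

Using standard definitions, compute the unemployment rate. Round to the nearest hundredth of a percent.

Employed = 23.83 + 178.32 = 202.15 million.
Unemployed = 12.12 million.
Labor force = 202.15 + 12.12 = 214.27 million.
Unemployment rate = 12.12 / 214.27 = 5.66%.

Unemployment rate ≈ 5.66%.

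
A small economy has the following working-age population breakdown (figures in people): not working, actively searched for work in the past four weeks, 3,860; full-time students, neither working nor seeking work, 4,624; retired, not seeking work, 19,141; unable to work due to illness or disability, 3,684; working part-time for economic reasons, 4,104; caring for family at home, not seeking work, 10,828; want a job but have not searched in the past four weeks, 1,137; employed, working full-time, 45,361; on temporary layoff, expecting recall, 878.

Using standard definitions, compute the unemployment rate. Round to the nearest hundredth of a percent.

Employed = 4,104 + 45,361 = 49,465 (anyone who worked, including part-time for economic reasons, counts as employed).
Unemployed = 3,860 + 878 = 4,738 (jobless and actively searching, or on temporary layoff).
Labor force = 49,465 + 4,738 = 54,203.
Unemployment rate = 4,738 / 54,203 = 8.74%.

Unemployment rate ≈ 8.74%.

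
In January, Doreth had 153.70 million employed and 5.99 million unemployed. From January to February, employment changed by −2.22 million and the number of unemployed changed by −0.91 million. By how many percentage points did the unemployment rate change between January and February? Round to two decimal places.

January: labor force = 153.70 + 5.99 = 159.69; u = 5.99/159.69 = 3.75%.
February: labor force = 151.48 + 5.08 = 156.56; u = 5.08/156.56 = 3.24%.
Change = 3.24% − 3.75% = −0.51 pp.

The unemployment rate changed by −0.51 percentage points.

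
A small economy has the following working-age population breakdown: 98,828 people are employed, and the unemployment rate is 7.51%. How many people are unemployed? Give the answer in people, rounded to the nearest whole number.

About 8,025 are unemployed.

Let U be the number unemployed. The labor force is E + U, and U/(E+U) = 0.0751.
So U = 0.0751 × 98,828 / (1 − 0.0751) = 7421.98 / 0.9249 ≈ 8,025.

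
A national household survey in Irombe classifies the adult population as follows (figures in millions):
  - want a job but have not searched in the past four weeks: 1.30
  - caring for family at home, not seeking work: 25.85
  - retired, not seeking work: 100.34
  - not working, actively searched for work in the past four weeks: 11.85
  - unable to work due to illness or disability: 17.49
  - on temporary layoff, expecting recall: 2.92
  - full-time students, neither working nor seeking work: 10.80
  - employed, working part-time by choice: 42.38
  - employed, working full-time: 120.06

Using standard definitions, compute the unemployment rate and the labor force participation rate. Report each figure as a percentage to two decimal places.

Employed = 42.38 + 120.06 = 162.44 million.
Unemployed = 11.85 + 2.92 = 14.77 million (jobless and actively searching, or on temporary layoff).
Labor force = 162.44 + 14.77 = 177.21 million.
Not in labor force = 1.30 + 25.85 + 100.34 + 17.49 + 10.80 = 155.78 million (those not working and not actively searching are outside the labor force — including those who want a job but have given up searching).
Civilian working-age population = 177.21 + 155.78 = 332.99 million.
Unemployment rate = 14.77 / 177.21 = 8.33%.
Labor force participation rate = 177.21 / 332.99 = 53.22%.

Unemployment rate ≈ 8.33%; labor force participation rate ≈ 53.22%.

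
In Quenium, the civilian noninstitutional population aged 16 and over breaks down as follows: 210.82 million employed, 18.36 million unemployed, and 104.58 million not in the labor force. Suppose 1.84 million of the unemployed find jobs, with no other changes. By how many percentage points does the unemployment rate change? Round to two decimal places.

Initially, labor force = 210.82 + 18.36 = 229.18 million, so u = 18.36/229.18 = 8.01%.
After the change, unemployed falls and employed rises by 1.84; labor force unchanged → E = 212.66, U = 16.52, labor force = 229.18 million.
New unemployment rate = 16.52 / 229.18 = 7.21%.
Change = 7.21% − 8.01% = −0.80 percentage points.

The unemployment rate changes by −0.80 percentage points.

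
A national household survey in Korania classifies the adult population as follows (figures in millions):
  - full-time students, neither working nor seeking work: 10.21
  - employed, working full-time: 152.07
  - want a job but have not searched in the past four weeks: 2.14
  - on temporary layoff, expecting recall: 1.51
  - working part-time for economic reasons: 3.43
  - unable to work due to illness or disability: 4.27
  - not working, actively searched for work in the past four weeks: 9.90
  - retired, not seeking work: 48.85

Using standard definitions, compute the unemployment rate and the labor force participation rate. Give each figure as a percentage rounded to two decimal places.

Unemployment rate ≈ 6.84%; labor force participation rate ≈ 71.83%.

Employed = 152.07 + 3.43 = 155.50 million (anyone who worked, including part-time for economic reasons, counts as employed).
Unemployed = 1.51 + 9.90 = 11.41 million (jobless and actively searching, or on temporary layoff).
Labor force = 155.50 + 11.41 = 166.91 million.
Not in labor force = 10.21 + 2.14 + 4.27 + 48.85 = 65.47 million (those not working and not actively searching are outside the labor force — including those who want a job but have given up searching).
Civilian working-age population = 166.91 + 65.47 = 232.38 million.
Unemployment rate = 11.41 / 166.91 = 6.84%.
Labor force participation rate = 166.91 / 232.38 = 71.83%.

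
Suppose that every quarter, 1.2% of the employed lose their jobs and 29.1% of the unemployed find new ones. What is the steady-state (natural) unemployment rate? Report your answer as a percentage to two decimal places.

Steady-state unemployment rate ≈ 3.96%.

At steady state the flows balance: s·E = f·U, so U/(E+U) = s/(s+f).
u* = 1.2 / (1.2 + 29.1) = 1.2 / 30.30 = 3.96%.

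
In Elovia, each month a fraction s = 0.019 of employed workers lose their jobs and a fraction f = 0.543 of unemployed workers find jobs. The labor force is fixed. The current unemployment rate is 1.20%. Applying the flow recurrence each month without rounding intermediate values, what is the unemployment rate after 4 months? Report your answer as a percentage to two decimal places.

Unemployment rate after four months ≈ 3.30%.

With a fixed labor force, u_{t+1} = u_t + s·(1−u_t) − f·u_t = u_t·(1−s−f) + s.
Here 1−s−f = 0.438 and s = 0.019.
u_1 = 0.012000 × 0.438 + 0.019 = 0.024256.
u_2 = 0.024256 × 0.438 + 0.019 = 0.029624.
u_3 = 0.029624 × 0.438 + 0.019 = 0.031975.
u_4 = 0.031975 × 0.438 + 0.019 = 0.033005.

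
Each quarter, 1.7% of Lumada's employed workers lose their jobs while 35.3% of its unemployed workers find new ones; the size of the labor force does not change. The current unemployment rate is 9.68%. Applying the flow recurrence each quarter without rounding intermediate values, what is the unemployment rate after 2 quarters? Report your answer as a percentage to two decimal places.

Unemployment rate after two quarters ≈ 6.61%.

With a fixed labor force, u_{t+1} = u_t + s·(1−u_t) − f·u_t = u_t·(1−s−f) + s.
Here 1−s−f = 0.630 and s = 0.017.
u_1 = 0.096800 × 0.630 + 0.017 = 0.077984.
u_2 = 0.077984 × 0.630 + 0.017 = 0.066130.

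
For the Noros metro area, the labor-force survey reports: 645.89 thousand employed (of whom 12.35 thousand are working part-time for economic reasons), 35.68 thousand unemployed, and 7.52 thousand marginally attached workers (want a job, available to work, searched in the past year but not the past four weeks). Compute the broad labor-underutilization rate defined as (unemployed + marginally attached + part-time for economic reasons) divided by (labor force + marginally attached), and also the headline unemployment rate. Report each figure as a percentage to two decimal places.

Labor force = 645.89 + 35.68 = 681.57 thousand.
Numerator = 35.68 + 7.52 + 12.35 = 55.55 thousand.
Denominator = 681.57 + 7.52 = 689.09 thousand.
Broad rate = 55.55 / 689.09 = 8.06%.
Headline unemployment rate = 35.68 / 681.57 = 5.23%.

Broad underutilization rate ≈ 8.06%; headline unemployment rate ≈ 5.23%.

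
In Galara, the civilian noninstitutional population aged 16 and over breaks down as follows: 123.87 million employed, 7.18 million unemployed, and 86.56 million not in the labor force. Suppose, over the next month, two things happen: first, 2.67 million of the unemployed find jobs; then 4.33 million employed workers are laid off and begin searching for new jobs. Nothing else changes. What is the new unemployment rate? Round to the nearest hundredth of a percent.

Initially, labor force = 123.87 + 7.18 = 131.05 million, so u = 7.18/131.05 = 5.48%.
After the first change, unemployed falls and employed rises by 2.67; labor force unchanged → E = 126.54, U = 4.51, labor force = 131.05 million.
After the second change, employed falls and unemployed rises by 4.33; labor force unchanged → E = 122.21, U = 8.84, labor force = 131.05 million.
New unemployment rate = 8.84 / 131.05 = 6.75%.

New unemployment rate ≈ 6.75%.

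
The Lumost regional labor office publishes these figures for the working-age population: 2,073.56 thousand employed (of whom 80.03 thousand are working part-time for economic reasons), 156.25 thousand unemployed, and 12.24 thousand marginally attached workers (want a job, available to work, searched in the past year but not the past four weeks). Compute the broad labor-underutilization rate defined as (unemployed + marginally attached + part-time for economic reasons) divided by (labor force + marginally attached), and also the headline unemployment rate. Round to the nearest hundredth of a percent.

Broad underutilization rate ≈ 11.08%; headline unemployment rate ≈ 7.01%.

Labor force = 2,073.56 + 156.25 = 2,229.81 thousand.
Numerator = 156.25 + 12.24 + 80.03 = 248.52 thousand.
Denominator = 2,229.81 + 12.24 = 2,242.05 thousand.
Broad rate = 248.52 / 2,242.05 = 11.08%.
Headline unemployment rate = 156.25 / 2,229.81 = 7.01%.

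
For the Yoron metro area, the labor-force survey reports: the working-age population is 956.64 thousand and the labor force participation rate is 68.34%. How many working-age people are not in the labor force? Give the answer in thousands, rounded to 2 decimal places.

About 302.87 thousand are not in the labor force.

Share not in the labor force = 1 − 0.6834 = 0.3166.
Not in labor force = 0.3166 × 956.64 ≈ 302.87 thousand.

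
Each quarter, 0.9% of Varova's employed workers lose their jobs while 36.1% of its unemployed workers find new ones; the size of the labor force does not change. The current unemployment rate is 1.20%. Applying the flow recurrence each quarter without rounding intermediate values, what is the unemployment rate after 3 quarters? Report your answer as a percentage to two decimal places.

Unemployment rate after three quarters ≈ 2.12%.

With a fixed labor force, u_{t+1} = u_t + s·(1−u_t) − f·u_t = u_t·(1−s−f) + s.
Here 1−s−f = 0.630 and s = 0.009.
u_1 = 0.012000 × 0.630 + 0.009 = 0.016560.
u_2 = 0.016560 × 0.630 + 0.009 = 0.019433.
u_3 = 0.019433 × 0.630 + 0.009 = 0.021243.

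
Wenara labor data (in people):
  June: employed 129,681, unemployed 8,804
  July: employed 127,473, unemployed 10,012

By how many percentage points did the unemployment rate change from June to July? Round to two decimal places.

June: labor force = 129,681 + 8,804 = 138,485; u = 8,804/138,485 = 6.36%.
July: labor force = 127,473 + 10,012 = 137,485; u = 10,012/137,485 = 7.28%.
Change = 7.28% − 6.36% = +0.92 pp.

The unemployment rate changed by +0.92 percentage points.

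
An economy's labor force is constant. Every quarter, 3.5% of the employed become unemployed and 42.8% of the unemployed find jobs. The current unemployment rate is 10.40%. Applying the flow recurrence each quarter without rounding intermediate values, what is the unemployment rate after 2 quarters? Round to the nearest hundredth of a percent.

With a fixed labor force, u_{t+1} = u_t + s·(1−u_t) − f·u_t = u_t·(1−s−f) + s.
Here 1−s−f = 0.537 and s = 0.035.
u_1 = 0.104000 × 0.537 + 0.035 = 0.090848.
u_2 = 0.090848 × 0.537 + 0.035 = 0.083785.

Unemployment rate after two quarters ≈ 8.38%.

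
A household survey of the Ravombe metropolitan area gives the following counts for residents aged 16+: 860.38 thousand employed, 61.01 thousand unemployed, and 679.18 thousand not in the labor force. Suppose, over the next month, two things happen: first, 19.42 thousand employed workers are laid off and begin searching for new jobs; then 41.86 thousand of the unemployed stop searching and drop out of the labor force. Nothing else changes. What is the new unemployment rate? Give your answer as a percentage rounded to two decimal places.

Initially, labor force = 860.38 + 61.01 = 921.39 thousand, so u = 61.01/921.39 = 6.62%.
After the first change, employed falls and unemployed rises by 19.42; labor force unchanged → E = 840.96, U = 80.43, labor force = 921.39 thousand.
After the second change, unemployed and labor force both fall by 41.86 → E = 840.96, U = 38.57, labor force = 879.53 thousand.
New unemployment rate = 38.57 / 879.53 = 4.39%.

New unemployment rate ≈ 4.39%.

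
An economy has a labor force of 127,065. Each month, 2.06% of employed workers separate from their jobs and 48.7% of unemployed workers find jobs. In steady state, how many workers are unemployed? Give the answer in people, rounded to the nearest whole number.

About 5,157 are unemployed in steady state.

Steady-state unemployment rate u* = s/(s+f) = 2.06/(2.06+48.7) = 0.040583.
Unemployed = u* × labor force = 0.040583 × 127,065 ≈ 5,157.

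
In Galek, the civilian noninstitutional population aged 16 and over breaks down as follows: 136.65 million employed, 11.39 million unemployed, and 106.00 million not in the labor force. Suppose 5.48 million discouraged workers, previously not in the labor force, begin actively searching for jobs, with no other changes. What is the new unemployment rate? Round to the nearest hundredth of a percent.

Initially, labor force = 136.65 + 11.39 = 148.04 million, so u = 11.39/148.04 = 7.69%.
After the change, unemployed and labor force both rise by 5.48 → E = 136.65, U = 16.87, labor force = 153.52 million.
New unemployment rate = 16.87 / 153.52 = 10.99%.

New unemployment rate ≈ 10.99%.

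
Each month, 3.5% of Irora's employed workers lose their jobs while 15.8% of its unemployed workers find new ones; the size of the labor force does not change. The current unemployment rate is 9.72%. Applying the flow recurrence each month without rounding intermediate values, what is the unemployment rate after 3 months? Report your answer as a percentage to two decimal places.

Unemployment rate after three months ≈ 13.71%.

With a fixed labor force, u_{t+1} = u_t + s·(1−u_t) − f·u_t = u_t·(1−s−f) + s.
Here 1−s−f = 0.807 and s = 0.035.
u_1 = 0.097200 × 0.807 + 0.035 = 0.113440.
u_2 = 0.113440 × 0.807 + 0.035 = 0.126546.
u_3 = 0.126546 × 0.807 + 0.035 = 0.137123.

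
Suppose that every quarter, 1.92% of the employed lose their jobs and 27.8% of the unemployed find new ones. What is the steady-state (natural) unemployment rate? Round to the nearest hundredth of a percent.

Steady-state unemployment rate ≈ 6.46%.

At steady state the flows balance: s·E = f·U, so U/(E+U) = s/(s+f).
u* = 1.92 / (1.92 + 27.8) = 1.92 / 29.72 = 6.46%.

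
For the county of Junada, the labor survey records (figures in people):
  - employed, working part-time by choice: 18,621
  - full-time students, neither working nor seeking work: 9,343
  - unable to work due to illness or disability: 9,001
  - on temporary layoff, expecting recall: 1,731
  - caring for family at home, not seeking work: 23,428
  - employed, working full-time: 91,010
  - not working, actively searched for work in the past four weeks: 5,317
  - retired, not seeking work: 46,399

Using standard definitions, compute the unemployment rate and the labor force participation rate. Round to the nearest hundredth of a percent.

Unemployment rate ≈ 6.04%; labor force participation rate ≈ 56.96%.

Employed = 18,621 + 91,010 = 109,631.
Unemployed = 1,731 + 5,317 = 7,048 (jobless and actively searching, or on temporary layoff).
Labor force = 109,631 + 7,048 = 116,679.
Not in labor force = 9,343 + 9,001 + 23,428 + 46,399 = 88,171 (those not working and not actively searching are outside the labor force).
Civilian working-age population = 116,679 + 88,171 = 204,850.
Unemployment rate = 7,048 / 116,679 = 6.04%.
Labor force participation rate = 116,679 / 204,850 = 56.96%.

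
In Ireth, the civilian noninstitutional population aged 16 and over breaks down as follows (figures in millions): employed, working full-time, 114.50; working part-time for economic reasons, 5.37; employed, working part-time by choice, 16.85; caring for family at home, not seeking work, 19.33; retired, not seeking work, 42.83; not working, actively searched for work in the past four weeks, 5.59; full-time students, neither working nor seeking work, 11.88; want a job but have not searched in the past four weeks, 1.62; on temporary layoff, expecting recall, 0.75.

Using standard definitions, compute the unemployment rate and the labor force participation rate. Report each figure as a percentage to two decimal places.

Unemployment rate ≈ 4.43%; labor force participation rate ≈ 65.41%.

Employed = 114.50 + 5.37 + 16.85 = 136.72 million (anyone who worked, including part-time for economic reasons, counts as employed).
Unemployed = 5.59 + 0.75 = 6.34 million (jobless and actively searching, or on temporary layoff).
Labor force = 136.72 + 6.34 = 143.06 million.
Not in labor force = 19.33 + 42.83 + 11.88 + 1.62 = 75.66 million (those not working and not actively searching are outside the labor force — including those who want a job but have given up searching).
Civilian working-age population = 143.06 + 75.66 = 218.72 million.
Unemployment rate = 6.34 / 143.06 = 4.43%.
Labor force participation rate = 143.06 / 218.72 = 65.41%.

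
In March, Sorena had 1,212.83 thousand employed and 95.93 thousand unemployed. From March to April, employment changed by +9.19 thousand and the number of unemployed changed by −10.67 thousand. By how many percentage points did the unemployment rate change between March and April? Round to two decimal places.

March: labor force = 1,212.83 + 95.93 = 1,308.76; u = 95.93/1,308.76 = 7.33%.
April: labor force = 1,222.02 + 85.26 = 1,307.28; u = 85.26/1,307.28 = 6.52%.
Change = 6.52% − 7.33% = −0.81 pp.

The unemployment rate changed by −0.81 percentage points.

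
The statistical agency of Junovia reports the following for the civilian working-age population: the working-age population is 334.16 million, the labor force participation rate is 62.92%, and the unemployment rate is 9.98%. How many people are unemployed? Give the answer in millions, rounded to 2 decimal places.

About 20.98 million are unemployed.

Labor force = 0.6292 × 334.16 = 210.25 million.
Unemployed = 0.0998 × 210.25 ≈ 20.98 million.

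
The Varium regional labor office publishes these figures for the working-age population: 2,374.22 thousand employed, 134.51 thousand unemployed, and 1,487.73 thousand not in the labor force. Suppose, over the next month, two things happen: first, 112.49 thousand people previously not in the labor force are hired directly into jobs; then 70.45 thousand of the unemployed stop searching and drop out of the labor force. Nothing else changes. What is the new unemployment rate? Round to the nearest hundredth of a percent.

New unemployment rate ≈ 2.51%.

Initially, labor force = 2,374.22 + 134.51 = 2,508.73 thousand, so u = 134.51/2,508.73 = 5.36%.
After the first change, employed and labor force both rise by 112.49; unemployed unchanged → E = 2,486.71, U = 134.51, labor force = 2,621.22 thousand.
After the second change, unemployed and labor force both fall by 70.45 → E = 2,486.71, U = 64.06, labor force = 2,550.77 thousand.
New unemployment rate = 64.06 / 2,550.77 = 2.51%.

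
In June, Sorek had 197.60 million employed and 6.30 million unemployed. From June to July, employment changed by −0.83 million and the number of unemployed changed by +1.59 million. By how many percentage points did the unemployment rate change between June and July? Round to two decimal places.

The unemployment rate changed by +0.77 percentage points.

June: labor force = 197.60 + 6.30 = 203.90; u = 6.30/203.90 = 3.09%.
July: labor force = 196.77 + 7.89 = 204.66; u = 7.89/204.66 = 3.86%.
Change = 3.86% − 3.09% = +0.77 pp.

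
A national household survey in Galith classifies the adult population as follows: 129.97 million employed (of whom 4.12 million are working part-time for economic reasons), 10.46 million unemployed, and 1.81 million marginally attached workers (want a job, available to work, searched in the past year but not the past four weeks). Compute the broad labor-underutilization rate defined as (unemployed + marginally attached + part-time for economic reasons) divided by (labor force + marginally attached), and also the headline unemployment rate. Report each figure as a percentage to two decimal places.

Labor force = 129.97 + 10.46 = 140.43 million.
Numerator = 10.46 + 1.81 + 4.12 = 16.39 million.
Denominator = 140.43 + 1.81 = 142.24 million.
Broad rate = 16.39 / 142.24 = 11.52%.
Headline unemployment rate = 10.46 / 140.43 = 7.45%.

Broad underutilization rate ≈ 11.52%; headline unemployment rate ≈ 7.45%.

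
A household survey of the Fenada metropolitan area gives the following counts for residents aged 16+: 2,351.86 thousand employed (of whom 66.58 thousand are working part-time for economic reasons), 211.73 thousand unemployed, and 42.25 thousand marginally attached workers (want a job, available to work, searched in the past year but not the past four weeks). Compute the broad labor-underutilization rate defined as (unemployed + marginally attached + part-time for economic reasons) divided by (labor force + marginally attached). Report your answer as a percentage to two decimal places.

Broad underutilization rate ≈ 12.30%.

Labor force = 2,351.86 + 211.73 = 2,563.59 thousand.
Numerator = 211.73 + 42.25 + 66.58 = 320.56 thousand.
Denominator = 2,563.59 + 42.25 = 2,605.84 thousand.
Broad rate = 320.56 / 2,605.84 = 12.30%.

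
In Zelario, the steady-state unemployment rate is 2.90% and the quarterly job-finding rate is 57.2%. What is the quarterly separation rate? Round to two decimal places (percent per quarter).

Separation rate ≈ 1.71% per quarter.

From u* = s/(s+f): s = u·f/(1−u).
s = 0.0290 × 57.2 / (1 − 0.0290) = 1.6588 / 0.9710 ≈ 1.71% per quarter.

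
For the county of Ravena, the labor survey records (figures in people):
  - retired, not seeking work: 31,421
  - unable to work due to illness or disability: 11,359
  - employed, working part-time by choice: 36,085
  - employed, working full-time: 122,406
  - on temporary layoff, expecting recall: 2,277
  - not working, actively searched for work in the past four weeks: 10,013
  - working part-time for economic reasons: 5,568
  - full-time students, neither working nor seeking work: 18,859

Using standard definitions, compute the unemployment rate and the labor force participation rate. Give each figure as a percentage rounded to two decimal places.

Unemployment rate ≈ 6.97%; labor force participation rate ≈ 74.10%.

Employed = 36,085 + 122,406 + 5,568 = 164,059 (anyone who worked, including part-time for economic reasons, counts as employed).
Unemployed = 2,277 + 10,013 = 12,290 (jobless and actively searching, or on temporary layoff).
Labor force = 164,059 + 12,290 = 176,349.
Not in labor force = 31,421 + 11,359 + 18,859 = 61,639 (those not working and not actively searching are outside the labor force).
Civilian working-age population = 176,349 + 61,639 = 237,988.
Unemployment rate = 12,290 / 176,349 = 6.97%.
Labor force participation rate = 176,349 / 237,988 = 74.10%.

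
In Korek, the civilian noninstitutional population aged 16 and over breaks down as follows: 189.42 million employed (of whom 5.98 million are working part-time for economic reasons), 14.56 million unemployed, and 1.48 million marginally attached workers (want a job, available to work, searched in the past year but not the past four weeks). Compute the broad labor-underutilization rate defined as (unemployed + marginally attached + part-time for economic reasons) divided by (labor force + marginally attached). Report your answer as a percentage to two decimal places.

Labor force = 189.42 + 14.56 = 203.98 million.
Numerator = 14.56 + 1.48 + 5.98 = 22.02 million.
Denominator = 203.98 + 1.48 = 205.46 million.
Broad rate = 22.02 / 205.46 = 10.72%.

Broad underutilization rate ≈ 10.72%.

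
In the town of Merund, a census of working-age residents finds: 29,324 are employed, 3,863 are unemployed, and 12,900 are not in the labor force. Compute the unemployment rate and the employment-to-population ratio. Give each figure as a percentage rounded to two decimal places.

Unemployment rate ≈ 11.64%; employment-population ratio ≈ 63.63%.

Labor force = employed + unemployed = 29,324 + 3,863 = 33,187.
Working-age population = 33,187 + 12,900 = 46,087.
Unemployment rate = 3,863 / 33,187 = 11.64%.
Employment-population ratio = 29,324 / 46,087 = 63.63%.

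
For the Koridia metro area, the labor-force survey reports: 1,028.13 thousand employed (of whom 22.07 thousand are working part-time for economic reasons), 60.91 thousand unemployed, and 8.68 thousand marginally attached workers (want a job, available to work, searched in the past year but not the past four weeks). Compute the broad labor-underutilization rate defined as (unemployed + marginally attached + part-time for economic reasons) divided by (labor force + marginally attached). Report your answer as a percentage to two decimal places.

Labor force = 1,028.13 + 60.91 = 1,089.04 thousand.
Numerator = 60.91 + 8.68 + 22.07 = 91.66 thousand.
Denominator = 1,089.04 + 8.68 = 1,097.72 thousand.
Broad rate = 91.66 / 1,097.72 = 8.35%.

Broad underutilization rate ≈ 8.35%.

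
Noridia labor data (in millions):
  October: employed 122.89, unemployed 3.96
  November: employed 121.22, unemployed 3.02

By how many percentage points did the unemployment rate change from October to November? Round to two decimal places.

The unemployment rate changed by −0.69 percentage points.

October: labor force = 122.89 + 3.96 = 126.85; u = 3.96/126.85 = 3.12%.
November: labor force = 121.22 + 3.02 = 124.24; u = 3.02/124.24 = 2.43%.
Change = 2.43% − 3.12% = −0.69 pp.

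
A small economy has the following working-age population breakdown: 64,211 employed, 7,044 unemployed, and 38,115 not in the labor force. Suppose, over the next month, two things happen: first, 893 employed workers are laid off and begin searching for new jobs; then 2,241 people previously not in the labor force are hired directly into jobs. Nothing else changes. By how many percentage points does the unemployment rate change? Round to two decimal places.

Initially, labor force = 64,211 + 7,044 = 71,255, so u = 7,044/71,255 = 9.89%.
After the first change, employed falls and unemployed rises by 893; labor force unchanged → E = 63,318, U = 7,937, labor force = 71,255.
After the second change, employed and labor force both rise by 2,241; unemployed unchanged → E = 65,559, U = 7,937, labor force = 73,496.
New unemployment rate = 7,937 / 73,496 = 10.80%.
Change = 10.80% − 9.89% = +0.91 percentage points.

The unemployment rate changes by +0.91 percentage points.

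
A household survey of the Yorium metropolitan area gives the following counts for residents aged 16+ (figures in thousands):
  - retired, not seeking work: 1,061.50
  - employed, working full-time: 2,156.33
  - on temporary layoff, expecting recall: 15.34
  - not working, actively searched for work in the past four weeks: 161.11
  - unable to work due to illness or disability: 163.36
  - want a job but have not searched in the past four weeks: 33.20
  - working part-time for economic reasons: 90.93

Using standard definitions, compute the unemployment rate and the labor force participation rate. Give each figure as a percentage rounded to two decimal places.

Unemployment rate ≈ 7.28%; labor force participation rate ≈ 65.83%.

Employed = 2,156.33 + 90.93 = 2,247.26 thousand (anyone who worked, including part-time for economic reasons, counts as employed).
Unemployed = 15.34 + 161.11 = 176.45 thousand (jobless and actively searching, or on temporary layoff).
Labor force = 2,247.26 + 176.45 = 2,423.71 thousand.
Not in labor force = 1,061.50 + 163.36 + 33.20 = 1,258.06 thousand (those not working and not actively searching are outside the labor force — including those who want a job but have given up searching).
Civilian working-age population = 2,423.71 + 1,258.06 = 3,681.77 thousand.
Unemployment rate = 176.45 / 2,423.71 = 7.28%.
Labor force participation rate = 2,423.71 / 3,681.77 = 65.83%.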